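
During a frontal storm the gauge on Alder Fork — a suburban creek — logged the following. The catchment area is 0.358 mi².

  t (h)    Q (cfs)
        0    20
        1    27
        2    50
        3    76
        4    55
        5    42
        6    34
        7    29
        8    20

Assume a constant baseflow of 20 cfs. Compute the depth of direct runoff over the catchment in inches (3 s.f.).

d ≈ 0.749 in

Direct runoff: 0.0, 7.0, 30.0, 56.0, 35.0, 22.0, 14.0, 9.0, 0.0 cfs; ΣQ_DR = 173.0 cfs.
V = ΣQ_DR · Δt = 173.0 × 3600 s = 6.228 × 10^5 ft³.
Over A = 0.358 mi², depth = V / A = 0.749 in.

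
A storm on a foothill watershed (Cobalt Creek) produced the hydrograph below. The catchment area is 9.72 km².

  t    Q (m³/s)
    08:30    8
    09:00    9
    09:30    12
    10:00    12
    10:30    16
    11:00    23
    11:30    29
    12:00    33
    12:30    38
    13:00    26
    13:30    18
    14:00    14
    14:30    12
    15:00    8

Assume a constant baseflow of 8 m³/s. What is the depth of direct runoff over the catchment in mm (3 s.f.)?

Direct runoff: 0.0, 1.0, 4.0, 4.0, 8.0, 15.0, 21.0, 25.0, 30.0, 18.0, 10.0, 6.0, 4.0, 0.0 m³/s; ΣQ_DR = 146.0 m³/s.
V = ΣQ_DR · Δt = 146.0 × 1800 s = 2.628 × 10^5 m³.
Over A = 9.72 km², depth = V / A = 27.0 mm.

d ≈ 27.0 mm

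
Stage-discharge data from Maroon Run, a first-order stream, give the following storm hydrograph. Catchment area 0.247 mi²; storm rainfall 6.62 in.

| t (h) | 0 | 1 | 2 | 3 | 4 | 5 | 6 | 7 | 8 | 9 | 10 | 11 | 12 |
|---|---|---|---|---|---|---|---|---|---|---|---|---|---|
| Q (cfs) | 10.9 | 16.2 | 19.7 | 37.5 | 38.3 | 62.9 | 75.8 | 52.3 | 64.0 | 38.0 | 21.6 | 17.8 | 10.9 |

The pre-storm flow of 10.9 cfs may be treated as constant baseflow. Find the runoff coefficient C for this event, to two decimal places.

C ≈ 0.31

ΣQ_DR = 324.2 cfs; V = ΣQ_DR·Δt = 1.167 × 10^6 ft³.
Runoff depth d = V / A = 2.034 in.
C = d / P = 2.034 / 6.62 = 0.31.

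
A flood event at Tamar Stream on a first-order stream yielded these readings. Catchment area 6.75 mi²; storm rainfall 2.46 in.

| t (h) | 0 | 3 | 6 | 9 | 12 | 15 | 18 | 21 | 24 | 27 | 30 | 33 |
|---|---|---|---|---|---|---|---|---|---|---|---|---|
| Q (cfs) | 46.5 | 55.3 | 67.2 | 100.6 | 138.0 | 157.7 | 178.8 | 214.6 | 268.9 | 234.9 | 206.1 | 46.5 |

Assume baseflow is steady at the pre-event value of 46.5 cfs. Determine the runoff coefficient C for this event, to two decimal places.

C ≈ 0.32

ΣQ_DR = 1157 cfs; V = ΣQ_DR·Δt = 1.250 × 10^7 ft³.
Runoff depth d = V / A = 0.7969 in.
C = d / P = 0.7969 / 2.46 = 0.32.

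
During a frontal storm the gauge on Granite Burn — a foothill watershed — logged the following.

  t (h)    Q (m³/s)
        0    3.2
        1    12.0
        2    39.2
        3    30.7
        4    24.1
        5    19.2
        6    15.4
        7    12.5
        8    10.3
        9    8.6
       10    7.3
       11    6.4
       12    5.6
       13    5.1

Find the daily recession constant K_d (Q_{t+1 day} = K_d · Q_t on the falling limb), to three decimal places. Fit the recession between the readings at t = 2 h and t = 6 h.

Between t = 2 h and t = 6 h the flow falls from 39.2 to 15.4 m³/s over 4×1 h = 4 h.
Per-interval ratio K = (15.4/39.2)^(1/4) = 0.7917; K_d = K^(24/1) = 0.004.

K_d ≈ 0.004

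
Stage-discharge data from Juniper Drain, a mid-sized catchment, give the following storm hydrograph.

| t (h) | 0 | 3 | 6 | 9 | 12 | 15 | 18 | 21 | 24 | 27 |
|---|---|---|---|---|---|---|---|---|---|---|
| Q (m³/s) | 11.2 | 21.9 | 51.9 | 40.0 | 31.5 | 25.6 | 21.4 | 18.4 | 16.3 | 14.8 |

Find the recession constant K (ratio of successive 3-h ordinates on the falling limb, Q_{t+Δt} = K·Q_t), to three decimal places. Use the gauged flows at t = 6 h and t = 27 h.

Using the recession-limb readings at t = 6 h and t = 27 h: Q falls from 51.9 to 14.8 m³/s over 7 intervals.
K = (Q₂/Q₁)^(1/7) = (14.8/51.9)^(1/7) = 0.836.

K ≈ 0.836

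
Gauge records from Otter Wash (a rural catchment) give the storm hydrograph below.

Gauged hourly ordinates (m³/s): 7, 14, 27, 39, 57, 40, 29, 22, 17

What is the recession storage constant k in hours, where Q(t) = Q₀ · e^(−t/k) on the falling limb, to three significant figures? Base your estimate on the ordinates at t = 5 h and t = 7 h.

k ≈ 3.35 h

On the falling limb, Q drops from 40 to 22 m³/s between t = 5 h and t = 7 h (Δt = 2 h).
k = −Δt / ln(Q₂/Q₁) = −2 / ln(22/40) = 3.35 h.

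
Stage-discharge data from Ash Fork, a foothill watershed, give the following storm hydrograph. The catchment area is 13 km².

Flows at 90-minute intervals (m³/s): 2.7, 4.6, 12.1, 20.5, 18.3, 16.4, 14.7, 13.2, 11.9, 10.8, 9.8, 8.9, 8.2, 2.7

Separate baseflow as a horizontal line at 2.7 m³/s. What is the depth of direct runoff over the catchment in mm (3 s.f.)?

Direct runoff: 0.0, 1.9, 9.4, 17.8, 15.6, 13.7, 12.0, 10.5, 9.2, 8.1, 7.1, 6.2, 5.5, 0.0 m³/s; ΣQ_DR = 117.0 m³/s.
V = ΣQ_DR · Δt = 117.0 × 5400 s = 6.318 × 10^5 m³.
Over A = 13 km², depth = V / A = 48.6 mm.

d ≈ 48.6 mm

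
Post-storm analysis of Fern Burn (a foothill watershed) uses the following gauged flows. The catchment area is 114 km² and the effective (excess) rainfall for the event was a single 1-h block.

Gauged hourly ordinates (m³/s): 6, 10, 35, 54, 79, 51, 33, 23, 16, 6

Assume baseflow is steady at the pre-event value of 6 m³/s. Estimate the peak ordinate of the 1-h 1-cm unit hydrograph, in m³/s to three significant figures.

Direct runoff: 0.0, 4.0, 29.0, 48.0, 73.0, 45.0, 27.0, 17.0, 10.0, 0.0 m³/s; ΣQ_DR = 253.0 m³/s, peak = 73.0 m³/s.
Runoff depth d = ΣQ_DR·Δt / A = 253.0 × 3600 / (114 km²) = 7.989 mm.
The 1-cm UH is the DRH scaled by (10 mm)/d, so U_p = 73.0 × 10/7.989 = 91.4 m³/s.

U_p ≈ 91.4 m³/s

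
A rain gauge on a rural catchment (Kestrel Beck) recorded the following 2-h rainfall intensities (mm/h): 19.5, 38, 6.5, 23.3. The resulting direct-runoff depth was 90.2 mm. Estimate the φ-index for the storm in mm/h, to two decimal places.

Only the 3 blocks with intensity above φ contribute runoff: 19.5, 38, 23.3 mm/h.
Σ(I−φ)·Δt = d  ⇒  (19.5+38+23.3 − 3φ)·2 = 90.2
φ = (80.80 − 90.2/2) / 3 = 11.90 mm/h.

φ ≈ 11.90 mm/h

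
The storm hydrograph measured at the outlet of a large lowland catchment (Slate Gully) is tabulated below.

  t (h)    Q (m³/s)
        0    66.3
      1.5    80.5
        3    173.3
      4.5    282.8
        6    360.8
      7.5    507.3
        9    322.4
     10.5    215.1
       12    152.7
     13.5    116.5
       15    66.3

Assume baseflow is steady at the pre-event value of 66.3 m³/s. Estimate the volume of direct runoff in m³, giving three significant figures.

Direct-runoff ordinates (Q − Q_b): 0.0, 14.2, 107.0, 216.5, 294.5, 441.0, 256.1, 148.8, 86.4, 50.2, 0.0 m³/s.
ΣQ_DR = 1615 m³/s.
With Δt = 1.5 h = 5400 s, V = ΣQ_DR · Δt = 1615 × 5400 = 8.72 × 10^6 m³.

V ≈ 8.72 × 10^6 m³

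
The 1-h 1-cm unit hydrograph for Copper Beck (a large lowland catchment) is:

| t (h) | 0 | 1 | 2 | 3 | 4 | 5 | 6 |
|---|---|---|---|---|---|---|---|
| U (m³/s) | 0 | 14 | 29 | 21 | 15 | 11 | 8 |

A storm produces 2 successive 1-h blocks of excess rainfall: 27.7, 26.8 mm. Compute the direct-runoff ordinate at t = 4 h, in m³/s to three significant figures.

By discrete convolution, Q_j = Σ (P_i / 10 mm) · U_{j−i}.
At t = 4 h (j=4): Q = (27.7/10)·15 + (26.8/10)·21 = 97.8 m³/s.

Q ≈ 97.8 m³/s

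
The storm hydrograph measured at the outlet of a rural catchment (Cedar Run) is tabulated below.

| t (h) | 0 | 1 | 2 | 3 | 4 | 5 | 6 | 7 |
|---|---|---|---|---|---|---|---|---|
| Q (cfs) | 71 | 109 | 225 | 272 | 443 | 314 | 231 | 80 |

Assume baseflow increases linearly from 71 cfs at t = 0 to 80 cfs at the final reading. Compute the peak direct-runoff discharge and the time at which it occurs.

Q_p = 366.86 cfs at t = 4 h

Subtracting baseflow gives direct-runoff ordinates: 0.00, 36.71, 151.43, 197.14, 366.86, 236.57, 152.29, 0.00 cfs.
The maximum is 366.86 cfs, occurring at the reading for t = 4 h.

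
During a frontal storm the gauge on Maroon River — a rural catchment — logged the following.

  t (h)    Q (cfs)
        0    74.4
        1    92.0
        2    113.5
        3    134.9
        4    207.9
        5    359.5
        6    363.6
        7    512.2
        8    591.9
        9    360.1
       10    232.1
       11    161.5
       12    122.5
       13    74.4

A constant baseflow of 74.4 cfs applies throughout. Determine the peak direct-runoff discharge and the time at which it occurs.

Subtracting baseflow gives direct-runoff ordinates: 0.0, 17.6, 39.1, 60.5, 133.5, 285.1, 289.2, 437.8, 517.5, 285.7, 157.7, 87.1, 48.1, 0.0 cfs.
The maximum is 517.5 cfs, occurring at the reading for t = 8 h.

Q_p = 517.5 cfs at t = 8 h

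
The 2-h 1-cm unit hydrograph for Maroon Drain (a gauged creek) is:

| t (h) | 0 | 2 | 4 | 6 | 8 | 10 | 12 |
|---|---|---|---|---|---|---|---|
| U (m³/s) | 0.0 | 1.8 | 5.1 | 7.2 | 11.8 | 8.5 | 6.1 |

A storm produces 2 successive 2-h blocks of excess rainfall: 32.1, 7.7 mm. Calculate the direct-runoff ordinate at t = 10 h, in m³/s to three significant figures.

By discrete convolution, Q_j = Σ (P_i / 10 mm) · U_{j−i}.
At t = 10 h (j=5): Q = (32.1/10)·8.5 + (7.7/10)·11.8 = 36.4 m³/s.

Q ≈ 36.4 m³/s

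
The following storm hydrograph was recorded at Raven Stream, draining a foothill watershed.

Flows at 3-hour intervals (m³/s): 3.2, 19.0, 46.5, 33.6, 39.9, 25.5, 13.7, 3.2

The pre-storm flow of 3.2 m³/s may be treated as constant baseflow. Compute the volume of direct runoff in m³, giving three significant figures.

Direct-runoff ordinates (Q − Q_b): 0.0, 15.8, 43.3, 30.4, 36.7, 22.3, 10.5, 0.0 m³/s.
ΣQ_DR = 159.0 m³/s.
With Δt = 3 h = 10800 s, V = ΣQ_DR · Δt = 159.0 × 10800 = 1.72 × 10^6 m³.

V ≈ 1.72 × 10^6 m³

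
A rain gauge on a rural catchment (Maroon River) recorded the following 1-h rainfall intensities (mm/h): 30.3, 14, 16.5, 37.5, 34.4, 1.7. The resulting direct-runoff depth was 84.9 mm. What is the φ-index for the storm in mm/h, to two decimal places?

φ ≈ 9.56 mm/h

Only the 5 blocks with intensity above φ contribute runoff: 30.3, 14, 16.5, 37.5, 34.4 mm/h.
Σ(I−φ)·Δt = d  ⇒  (30.3+14+16.5+37.5+34.4 − 5φ)·1 = 84.9
φ = (132.7 − 84.9/1) / 5 = 9.56 mm/h.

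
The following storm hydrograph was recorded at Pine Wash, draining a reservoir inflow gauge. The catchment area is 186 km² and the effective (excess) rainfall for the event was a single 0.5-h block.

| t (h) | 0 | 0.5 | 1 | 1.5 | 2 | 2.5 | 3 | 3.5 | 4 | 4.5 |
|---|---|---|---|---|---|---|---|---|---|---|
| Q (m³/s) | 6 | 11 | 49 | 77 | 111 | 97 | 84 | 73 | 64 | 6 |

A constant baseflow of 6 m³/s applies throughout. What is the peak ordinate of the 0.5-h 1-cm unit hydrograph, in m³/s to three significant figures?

U_p ≈ 209 m³/s

Direct runoff: 0.0, 5.0, 43.0, 71.0, 105.0, 91.0, 78.0, 67.0, 58.0, 0.0 m³/s; ΣQ_DR = 518.0 m³/s, peak = 105.0 m³/s.
Runoff depth d = ΣQ_DR·Δt / A = 518.0 × 1800 / (186 km²) = 5.013 mm.
The 1-cm UH is the DRH scaled by (10 mm)/d, so U_p = 105.0 × 10/5.013 = 209 m³/s.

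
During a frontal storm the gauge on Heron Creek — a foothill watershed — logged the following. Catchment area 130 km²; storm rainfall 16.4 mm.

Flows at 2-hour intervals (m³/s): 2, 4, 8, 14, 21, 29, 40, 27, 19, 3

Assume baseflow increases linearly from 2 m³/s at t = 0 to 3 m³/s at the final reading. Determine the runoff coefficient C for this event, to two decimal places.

ΣQ_DR = 142.0 m³/s; V = ΣQ_DR·Δt = 1.022 × 10^6 m³.
Runoff depth d = V / A = 7.865 mm.
C = d / P = 7.865 / 16.4 = 0.48.

C ≈ 0.48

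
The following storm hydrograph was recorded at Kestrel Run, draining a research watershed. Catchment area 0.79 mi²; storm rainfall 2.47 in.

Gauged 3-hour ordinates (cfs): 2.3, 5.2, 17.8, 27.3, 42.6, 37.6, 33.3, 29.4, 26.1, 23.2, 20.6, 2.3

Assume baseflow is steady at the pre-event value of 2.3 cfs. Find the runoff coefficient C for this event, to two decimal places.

C ≈ 0.57

ΣQ_DR = 240.1 cfs; V = ΣQ_DR·Δt = 2.593 × 10^6 ft³.
Runoff depth d = V / A = 1.413 in.
C = d / P = 1.413 / 2.47 = 0.57.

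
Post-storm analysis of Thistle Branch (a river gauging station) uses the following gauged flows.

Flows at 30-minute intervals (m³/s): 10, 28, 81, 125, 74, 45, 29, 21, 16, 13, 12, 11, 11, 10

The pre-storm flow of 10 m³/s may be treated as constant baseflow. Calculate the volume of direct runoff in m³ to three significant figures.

V ≈ 6.23 × 10^5 m³

Direct-runoff ordinates (Q − Q_b): 0.0, 18.0, 71.0, 115.0, 64.0, 35.0, 19.0, 11.0, 6.0, 3.0, 2.0, 1.0, 1.0, 0.0 m³/s.
ΣQ_DR = 346.0 m³/s.
With Δt = 0.5 h = 1800 s, V = ΣQ_DR · Δt = 346.0 × 1800 = 6.23 × 10^5 m³.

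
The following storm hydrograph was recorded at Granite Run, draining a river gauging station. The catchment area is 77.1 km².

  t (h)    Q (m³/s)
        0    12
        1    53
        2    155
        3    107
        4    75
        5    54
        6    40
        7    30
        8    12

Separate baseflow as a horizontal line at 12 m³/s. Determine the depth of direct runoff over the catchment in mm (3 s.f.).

Direct runoff: 0.0, 41.0, 143.0, 95.0, 63.0, 42.0, 28.0, 18.0, 0.0 m³/s; ΣQ_DR = 430.0 m³/s.
V = ΣQ_DR · Δt = 430.0 × 3600 s = 1.548 × 10^6 m³.
Over A = 77.1 km², depth = V / A = 20.1 mm.

d ≈ 20.1 mm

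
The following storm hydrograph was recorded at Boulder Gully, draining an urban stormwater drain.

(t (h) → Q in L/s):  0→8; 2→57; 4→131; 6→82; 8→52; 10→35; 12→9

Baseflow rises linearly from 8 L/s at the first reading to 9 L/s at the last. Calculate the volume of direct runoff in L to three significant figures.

V ≈ 2.26 × 10^6 L

Direct-runoff ordinates (Q − Q_b): 0.00, 48.83, 122.67, 73.50, 43.33, 26.17, 0.00 L/s.
ΣQ_DR = 314.5 L/s.
With Δt = 2 h = 7200 s, V = ΣQ_DR · Δt = 314.5 × 7200 = 2.26 × 10^6 L.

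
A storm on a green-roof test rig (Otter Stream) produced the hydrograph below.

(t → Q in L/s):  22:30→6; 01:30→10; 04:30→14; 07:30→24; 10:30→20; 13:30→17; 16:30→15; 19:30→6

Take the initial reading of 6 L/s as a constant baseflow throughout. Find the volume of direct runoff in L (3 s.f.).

V ≈ 6.91 × 10^5 L

Direct-runoff ordinates (Q − Q_b): 0.0, 4.0, 8.0, 18.0, 14.0, 11.0, 9.0, 0.0 L/s.
ΣQ_DR = 64.00 L/s.
With Δt = 3 h = 10800 s, V = ΣQ_DR · Δt = 64.00 × 10800 = 6.91 × 10^5 L.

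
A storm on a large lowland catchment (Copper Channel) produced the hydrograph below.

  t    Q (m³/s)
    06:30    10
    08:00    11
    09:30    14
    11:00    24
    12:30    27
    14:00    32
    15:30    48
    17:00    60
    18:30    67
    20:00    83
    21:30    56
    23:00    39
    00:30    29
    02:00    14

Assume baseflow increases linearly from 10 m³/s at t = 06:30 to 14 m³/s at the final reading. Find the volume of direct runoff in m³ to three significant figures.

Direct-runoff ordinates (Q − Q_b): 0.00, 0.69, 3.38, 13.08, 15.77, 20.46, 36.15, 47.85, 54.54, 70.23, 42.92, 25.62, 15.31, 0.00 m³/s.
ΣQ_DR = 346.0 m³/s.
With Δt = 1.5 h = 5400 s, V = ΣQ_DR · Δt = 346.0 × 5400 = 1.87 × 10^6 m³.

V ≈ 1.87 × 10^6 m³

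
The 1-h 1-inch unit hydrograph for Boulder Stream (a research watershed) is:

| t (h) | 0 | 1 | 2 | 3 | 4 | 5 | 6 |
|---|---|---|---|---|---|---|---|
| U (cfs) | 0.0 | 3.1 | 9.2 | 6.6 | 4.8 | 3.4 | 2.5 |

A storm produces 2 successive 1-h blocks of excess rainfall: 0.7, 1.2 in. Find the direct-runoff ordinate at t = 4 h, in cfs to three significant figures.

By discrete convolution, Q_j = Σ (P_i / 1 in) · U_{j−i}.
At t = 4 h (j=4): Q = (0.7/1)·4.8 + (1.2/1)·6.6 = 11.3 cfs.

Q ≈ 11.3 cfs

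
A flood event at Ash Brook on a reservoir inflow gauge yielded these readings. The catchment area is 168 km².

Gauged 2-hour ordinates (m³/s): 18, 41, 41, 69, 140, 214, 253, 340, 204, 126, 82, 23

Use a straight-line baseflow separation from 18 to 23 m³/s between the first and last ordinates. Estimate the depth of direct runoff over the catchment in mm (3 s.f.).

Direct runoff: 0.00, 22.55, 22.09, 49.64, 120.18, 193.73, 232.27, 318.82, 182.36, 103.91, 59.45, 0.00 m³/s; ΣQ_DR = 1305 m³/s.
V = ΣQ_DR · Δt = 1305 × 7200 s = 9.396 × 10^6 m³.
Over A = 168 km², depth = V / A = 55.9 mm.

d ≈ 55.9 mm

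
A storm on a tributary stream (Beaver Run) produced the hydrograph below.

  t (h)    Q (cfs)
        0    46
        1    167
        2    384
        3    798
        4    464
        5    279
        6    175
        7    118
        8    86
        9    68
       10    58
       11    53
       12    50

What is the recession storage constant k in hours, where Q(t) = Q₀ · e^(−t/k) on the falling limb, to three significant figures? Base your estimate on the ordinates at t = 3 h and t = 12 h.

On the falling limb, Q drops from 798 to 50 cfs between t = 3 h and t = 12 h (Δt = 9 h).
k = −Δt / ln(Q₂/Q₁) = −9 / ln(50/798) = 3.25 h.

k ≈ 3.25 h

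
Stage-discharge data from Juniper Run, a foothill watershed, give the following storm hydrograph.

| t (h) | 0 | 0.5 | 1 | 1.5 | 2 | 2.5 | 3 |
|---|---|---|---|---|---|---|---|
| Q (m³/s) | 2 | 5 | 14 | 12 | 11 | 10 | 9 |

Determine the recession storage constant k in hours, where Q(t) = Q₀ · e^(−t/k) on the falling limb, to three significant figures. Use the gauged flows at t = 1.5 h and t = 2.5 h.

On the falling limb, Q drops from 12 to 10 m³/s between t = 1.5 h and t = 2.5 h (Δt = 1 h).
k = −Δt / ln(Q₂/Q₁) = −1 / ln(10/12) = 5.48 h.

k ≈ 5.48 h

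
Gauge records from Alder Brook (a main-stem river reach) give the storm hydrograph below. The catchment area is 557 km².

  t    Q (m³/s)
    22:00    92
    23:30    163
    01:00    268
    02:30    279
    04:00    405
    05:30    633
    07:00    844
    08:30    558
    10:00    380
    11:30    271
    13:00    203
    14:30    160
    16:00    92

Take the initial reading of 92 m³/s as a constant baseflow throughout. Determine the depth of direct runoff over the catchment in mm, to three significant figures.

d ≈ 30.6 mm

Direct runoff: 0.0, 71.0, 176.0, 187.0, 313.0, 541.0, 752.0, 466.0, 288.0, 179.0, 111.0, 68.0, 0.0 m³/s; ΣQ_DR = 3152 m³/s.
V = ΣQ_DR · Δt = 3152 × 5400 s = 1.702 × 10^7 m³.
Over A = 557 km², depth = V / A = 30.6 mm.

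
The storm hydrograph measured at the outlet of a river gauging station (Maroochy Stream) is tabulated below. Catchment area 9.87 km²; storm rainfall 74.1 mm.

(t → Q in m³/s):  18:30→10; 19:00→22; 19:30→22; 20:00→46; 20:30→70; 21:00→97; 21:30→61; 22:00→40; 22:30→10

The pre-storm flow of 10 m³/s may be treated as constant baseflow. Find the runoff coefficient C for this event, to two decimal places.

ΣQ_DR = 288.0 m³/s; V = ΣQ_DR·Δt = 5.184 × 10^5 m³.
Runoff depth d = V / A = 52.52 mm.
C = d / P = 52.52 / 74.1 = 0.71.

C ≈ 0.71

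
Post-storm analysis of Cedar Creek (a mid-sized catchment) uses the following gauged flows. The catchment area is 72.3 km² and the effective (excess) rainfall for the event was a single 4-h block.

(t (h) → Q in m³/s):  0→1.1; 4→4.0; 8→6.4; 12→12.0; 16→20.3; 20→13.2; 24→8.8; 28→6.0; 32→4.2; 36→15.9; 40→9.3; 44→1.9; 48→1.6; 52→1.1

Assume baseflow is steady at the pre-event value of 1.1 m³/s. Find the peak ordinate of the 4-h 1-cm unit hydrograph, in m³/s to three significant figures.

U_p ≈ 10.7 m³/s

Direct runoff: 0.0, 2.9, 5.3, 10.9, 19.2, 12.1, 7.7, 4.9, 3.1, 14.8, 8.2, 0.8, 0.5, 0.0 m³/s; ΣQ_DR = 90.40 m³/s, peak = 19.2 m³/s.
Runoff depth d = ΣQ_DR·Δt / A = 90.40 × 14400 / (72.3 km²) = 18.00 mm.
The 1-cm UH is the DRH scaled by (10 mm)/d, so U_p = 19.2 × 10/18.00 = 10.7 m³/s.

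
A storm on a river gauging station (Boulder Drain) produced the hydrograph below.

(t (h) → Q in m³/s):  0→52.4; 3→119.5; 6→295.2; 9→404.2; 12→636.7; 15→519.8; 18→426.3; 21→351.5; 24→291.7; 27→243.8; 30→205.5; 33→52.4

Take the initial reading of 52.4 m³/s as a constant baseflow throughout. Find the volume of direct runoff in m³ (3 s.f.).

Direct-runoff ordinates (Q − Q_b): 0.0, 67.1, 242.8, 351.8, 584.3, 467.4, 373.9, 299.1, 239.3, 191.4, 153.1, 0.0 m³/s.
ΣQ_DR = 2970 m³/s.
With Δt = 3 h = 10800 s, V = ΣQ_DR · Δt = 2970 × 10800 = 3.21 × 10^7 m³.

V ≈ 3.21 × 10^7 m³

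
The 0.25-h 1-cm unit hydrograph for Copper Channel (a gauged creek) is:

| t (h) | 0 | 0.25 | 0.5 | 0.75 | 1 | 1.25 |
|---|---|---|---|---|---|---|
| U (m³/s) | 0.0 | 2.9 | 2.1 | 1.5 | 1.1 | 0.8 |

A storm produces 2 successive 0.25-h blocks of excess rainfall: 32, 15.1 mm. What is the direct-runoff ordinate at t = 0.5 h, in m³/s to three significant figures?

By discrete convolution, Q_j = Σ (P_i / 10 mm) · U_{j−i}.
At t = 0.5 h (j=2): Q = (32/10)·2.1 + (15.1/10)·2.9 = 11.1 m³/s.

Q ≈ 11.1 m³/s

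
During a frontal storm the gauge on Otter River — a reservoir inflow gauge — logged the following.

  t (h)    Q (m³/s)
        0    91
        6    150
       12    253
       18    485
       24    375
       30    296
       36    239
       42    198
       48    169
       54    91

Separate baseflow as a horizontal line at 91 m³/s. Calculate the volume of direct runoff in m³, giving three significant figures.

Direct-runoff ordinates (Q − Q_b): 0.0, 59.0, 162.0, 394.0, 284.0, 205.0, 148.0, 107.0, 78.0, 0.0 m³/s.
ΣQ_DR = 1437 m³/s.
With Δt = 6 h = 21600 s, V = ΣQ_DR · Δt = 1437 × 21600 = 3.10 × 10^7 m³.

V ≈ 3.10 × 10^7 m³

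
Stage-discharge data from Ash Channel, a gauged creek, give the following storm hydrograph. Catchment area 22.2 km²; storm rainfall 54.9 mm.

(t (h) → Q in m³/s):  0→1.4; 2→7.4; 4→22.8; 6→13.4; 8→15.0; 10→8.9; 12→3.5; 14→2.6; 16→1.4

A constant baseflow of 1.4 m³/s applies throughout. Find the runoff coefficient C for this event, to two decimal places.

ΣQ_DR = 63.80 m³/s; V = ΣQ_DR·Δt = 4.594 × 10^5 m³.
Runoff depth d = V / A = 20.69 mm.
C = d / P = 20.69 / 54.9 = 0.38.

C ≈ 0.38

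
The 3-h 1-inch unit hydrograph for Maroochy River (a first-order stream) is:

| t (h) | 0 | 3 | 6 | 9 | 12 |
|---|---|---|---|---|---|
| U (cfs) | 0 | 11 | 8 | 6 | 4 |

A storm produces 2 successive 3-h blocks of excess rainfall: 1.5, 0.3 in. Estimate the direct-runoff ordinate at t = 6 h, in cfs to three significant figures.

Q ≈ 15.3 cfs

By discrete convolution, Q_j = Σ (P_i / 1 in) · U_{j−i}.
At t = 6 h (j=2): Q = (1.5/1)·8 + (0.3/1)·11 = 15.3 cfs.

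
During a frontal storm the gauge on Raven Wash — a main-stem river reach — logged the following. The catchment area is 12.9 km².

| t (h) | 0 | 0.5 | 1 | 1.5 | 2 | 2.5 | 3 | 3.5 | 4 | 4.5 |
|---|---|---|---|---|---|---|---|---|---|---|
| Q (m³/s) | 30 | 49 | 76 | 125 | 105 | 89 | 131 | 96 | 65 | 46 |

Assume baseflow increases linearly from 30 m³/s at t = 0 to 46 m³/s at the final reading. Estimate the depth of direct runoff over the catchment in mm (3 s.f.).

d ≈ 60.3 mm

Direct runoff: 0.00, 17.22, 42.44, 89.67, 67.89, 50.11, 90.33, 53.56, 20.78, 0.00 m³/s; ΣQ_DR = 432.0 m³/s.
V = ΣQ_DR · Δt = 432.0 × 1800 s = 7.776 × 10^5 m³.
Over A = 12.9 km², depth = V / A = 60.3 mm.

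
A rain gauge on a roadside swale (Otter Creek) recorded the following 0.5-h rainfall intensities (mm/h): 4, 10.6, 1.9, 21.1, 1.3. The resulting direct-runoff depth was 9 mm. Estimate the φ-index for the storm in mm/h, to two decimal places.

φ ≈ 6.85 mm/h

Only the 2 blocks with intensity above φ contribute runoff: 10.6, 21.1 mm/h.
Σ(I−φ)·Δt = d  ⇒  (10.6+21.1 − 2φ)·0.5 = 9
φ = (31.70 − 9/0.5) / 2 = 6.85 mm/h.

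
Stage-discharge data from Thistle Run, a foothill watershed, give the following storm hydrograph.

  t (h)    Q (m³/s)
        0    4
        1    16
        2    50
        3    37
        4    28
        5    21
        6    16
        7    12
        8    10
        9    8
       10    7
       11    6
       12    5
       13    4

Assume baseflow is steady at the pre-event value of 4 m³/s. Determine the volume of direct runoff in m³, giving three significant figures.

Direct-runoff ordinates (Q − Q_b): 0.0, 12.0, 46.0, 33.0, 24.0, 17.0, 12.0, 8.0, 6.0, 4.0, 3.0, 2.0, 1.0, 0.0 m³/s.
ΣQ_DR = 168.0 m³/s.
With Δt = 1 h = 3600 s, V = ΣQ_DR · Δt = 168.0 × 3600 = 6.05 × 10^5 m³.

V ≈ 6.05 × 10^5 m³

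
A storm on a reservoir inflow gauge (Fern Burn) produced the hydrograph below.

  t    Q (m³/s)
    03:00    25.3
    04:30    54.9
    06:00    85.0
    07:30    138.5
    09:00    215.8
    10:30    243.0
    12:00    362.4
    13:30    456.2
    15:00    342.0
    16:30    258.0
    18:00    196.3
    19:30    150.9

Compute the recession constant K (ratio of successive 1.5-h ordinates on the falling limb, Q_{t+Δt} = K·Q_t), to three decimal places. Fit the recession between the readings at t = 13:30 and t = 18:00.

K ≈ 0.755

Using the recession-limb readings at t = 13:30 and t = 18:00: Q falls from 456.2 to 196.3 m³/s over 3 intervals.
K = (Q₂/Q₁)^(1/3) = (196.3/456.2)^(1/3) = 0.755.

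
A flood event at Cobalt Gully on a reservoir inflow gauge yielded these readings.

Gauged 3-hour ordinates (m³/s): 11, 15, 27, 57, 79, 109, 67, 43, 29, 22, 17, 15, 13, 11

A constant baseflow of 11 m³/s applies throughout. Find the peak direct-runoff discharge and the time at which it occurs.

Q_p = 98.0 m³/s at t = 15 h

Subtracting baseflow gives direct-runoff ordinates: 0.0, 4.0, 16.0, 46.0, 68.0, 98.0, 56.0, 32.0, 18.0, 11.0, 6.0, 4.0, 2.0, 0.0 m³/s.
The maximum is 98.0 m³/s, occurring at the reading for t = 15 h.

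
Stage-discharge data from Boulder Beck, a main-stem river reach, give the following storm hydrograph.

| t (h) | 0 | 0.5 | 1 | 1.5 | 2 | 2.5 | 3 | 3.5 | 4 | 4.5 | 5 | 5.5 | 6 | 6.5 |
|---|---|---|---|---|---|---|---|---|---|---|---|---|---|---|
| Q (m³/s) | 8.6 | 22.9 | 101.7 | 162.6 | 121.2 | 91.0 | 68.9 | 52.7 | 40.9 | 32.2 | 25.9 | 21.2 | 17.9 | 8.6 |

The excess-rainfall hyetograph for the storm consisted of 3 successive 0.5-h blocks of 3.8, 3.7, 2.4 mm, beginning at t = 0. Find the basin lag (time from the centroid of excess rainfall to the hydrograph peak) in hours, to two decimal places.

Centroid of excess rainfall: t_c = Σ P_i·t̄_i / ΣP_i = 0.6793 h (block centres at 0.25, 0.75, 1.25 h).
Hydrograph peak occurs at t = 1.5 h, so basin lag t_L = 1.5 − 0.6793 = 0.82 h.

t_L ≈ 0.82 h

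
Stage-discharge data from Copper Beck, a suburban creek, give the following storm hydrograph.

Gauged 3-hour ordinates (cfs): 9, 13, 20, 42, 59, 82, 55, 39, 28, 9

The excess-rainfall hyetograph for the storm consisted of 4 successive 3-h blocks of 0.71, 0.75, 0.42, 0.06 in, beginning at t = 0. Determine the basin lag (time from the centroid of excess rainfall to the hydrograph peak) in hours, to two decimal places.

t_L ≈ 10.76 h

Centroid of excess rainfall: t_c = Σ P_i·t̄_i / ΣP_i = 4.2371 h (block centres at 1.5, 4.5, 7.5, 10.5 h).
Hydrograph peak occurs at t = 15 h, so basin lag t_L = 15 − 4.2371 = 10.76 h.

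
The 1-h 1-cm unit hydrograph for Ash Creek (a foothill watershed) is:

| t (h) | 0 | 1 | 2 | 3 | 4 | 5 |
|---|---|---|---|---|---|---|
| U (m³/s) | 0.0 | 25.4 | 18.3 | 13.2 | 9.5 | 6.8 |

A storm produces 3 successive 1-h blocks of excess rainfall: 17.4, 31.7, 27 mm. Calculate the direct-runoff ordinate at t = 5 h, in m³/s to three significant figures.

Q ≈ 77.6 m³/s

By discrete convolution, Q_j = Σ (P_i / 10 mm) · U_{j−i}.
At t = 5 h (j=5): Q = (17.4/10)·6.8 + (31.7/10)·9.5 + (27/10)·13.2 = 77.6 m³/s.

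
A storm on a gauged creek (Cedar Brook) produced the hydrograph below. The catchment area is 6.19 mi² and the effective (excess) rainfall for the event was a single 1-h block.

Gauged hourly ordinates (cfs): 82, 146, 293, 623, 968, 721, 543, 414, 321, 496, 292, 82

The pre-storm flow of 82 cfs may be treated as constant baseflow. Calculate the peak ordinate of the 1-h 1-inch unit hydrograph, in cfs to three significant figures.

Direct runoff: 0.0, 64.0, 211.0, 541.0, 886.0, 639.0, 461.0, 332.0, 239.0, 414.0, 210.0, 0.0 cfs; ΣQ_DR = 3997 cfs, peak = 886.0 cfs.
Runoff depth d = ΣQ_DR·Δt / A = 3997 × 3600 / (6.19 mi²) = 1.001 in.
The 1-inch UH is the DRH scaled by (1 in)/d, so U_p = 886.0 × 1/1.001 = 885 cfs.

U_p ≈ 885 cfs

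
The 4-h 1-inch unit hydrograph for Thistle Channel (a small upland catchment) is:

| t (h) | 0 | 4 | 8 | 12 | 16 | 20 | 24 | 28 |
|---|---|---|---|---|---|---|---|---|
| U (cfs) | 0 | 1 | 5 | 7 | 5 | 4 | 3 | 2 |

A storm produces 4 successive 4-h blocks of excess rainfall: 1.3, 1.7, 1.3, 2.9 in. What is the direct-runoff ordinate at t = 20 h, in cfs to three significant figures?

Q ≈ 37.3 cfs

By discrete convolution, Q_j = Σ (P_i / 1 in) · U_{j−i}.
At t = 20 h (j=5): Q = (1.3/1)·4 + (1.7/1)·5 + (1.3/1)·7 + (2.9/1)·5 = 37.3 cfs.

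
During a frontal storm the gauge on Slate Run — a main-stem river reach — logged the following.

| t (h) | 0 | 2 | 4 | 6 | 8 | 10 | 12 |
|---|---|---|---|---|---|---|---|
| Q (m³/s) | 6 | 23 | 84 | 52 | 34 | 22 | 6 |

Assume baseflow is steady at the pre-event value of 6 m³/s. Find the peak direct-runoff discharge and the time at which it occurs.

Q_p = 78.0 m³/s at t = 4 h

Subtracting baseflow gives direct-runoff ordinates: 0.0, 17.0, 78.0, 46.0, 28.0, 16.0, 0.0 m³/s.
The maximum is 78.0 m³/s, occurring at the reading for t = 4 h.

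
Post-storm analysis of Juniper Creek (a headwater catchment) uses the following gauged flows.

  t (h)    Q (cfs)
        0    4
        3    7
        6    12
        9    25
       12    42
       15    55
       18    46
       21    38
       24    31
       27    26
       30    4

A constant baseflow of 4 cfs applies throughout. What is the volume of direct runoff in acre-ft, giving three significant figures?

Direct-runoff ordinates (Q − Q_b): 0.0, 3.0, 8.0, 21.0, 38.0, 51.0, 42.0, 34.0, 27.0, 22.0, 0.0 cfs.
ΣQ_DR = 246.0 cfs.
With Δt = 3 h = 10800 s, V = ΣQ_DR · Δt = 246.0 × 10800 = 2.66 × 10^6 ft³ = 61.0 acre-ft.

V ≈ 61.0 acre-ft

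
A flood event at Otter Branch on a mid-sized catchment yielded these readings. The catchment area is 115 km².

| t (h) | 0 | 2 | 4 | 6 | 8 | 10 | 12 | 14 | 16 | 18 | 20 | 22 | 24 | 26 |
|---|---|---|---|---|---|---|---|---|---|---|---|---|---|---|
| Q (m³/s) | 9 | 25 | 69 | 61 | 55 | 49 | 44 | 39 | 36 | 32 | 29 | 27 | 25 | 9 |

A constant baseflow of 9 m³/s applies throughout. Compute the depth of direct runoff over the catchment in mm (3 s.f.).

d ≈ 24.0 mm

Direct runoff: 0.0, 16.0, 60.0, 52.0, 46.0, 40.0, 35.0, 30.0, 27.0, 23.0, 20.0, 18.0, 16.0, 0.0 m³/s; ΣQ_DR = 383.0 m³/s.
V = ΣQ_DR · Δt = 383.0 × 7200 s = 2.758 × 10^6 m³.
Over A = 115 km², depth = V / A = 24.0 mm.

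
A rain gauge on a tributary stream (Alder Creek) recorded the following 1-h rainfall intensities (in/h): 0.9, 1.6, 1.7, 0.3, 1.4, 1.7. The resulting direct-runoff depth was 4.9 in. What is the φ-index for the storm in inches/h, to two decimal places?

Only the 5 blocks with intensity above φ contribute runoff: 0.9, 1.6, 1.7, 1.4, 1.7 in/h.
Σ(I−φ)·Δt = d  ⇒  (0.9+1.6+1.7+1.4+1.7 − 5φ)·1 = 4.9
φ = (7.300 − 4.9/1) / 5 = 0.48 in/h.

φ ≈ 0.48 in/h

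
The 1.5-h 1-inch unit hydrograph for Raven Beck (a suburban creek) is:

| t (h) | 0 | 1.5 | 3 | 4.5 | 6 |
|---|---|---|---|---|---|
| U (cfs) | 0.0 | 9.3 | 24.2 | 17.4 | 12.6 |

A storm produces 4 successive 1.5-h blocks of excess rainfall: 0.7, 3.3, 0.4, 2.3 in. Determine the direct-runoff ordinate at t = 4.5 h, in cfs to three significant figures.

By discrete convolution, Q_j = Σ (P_i / 1 in) · U_{j−i}.
At t = 4.5 h (j=3): Q = (0.7/1)·17.4 + (3.3/1)·24.2 + (0.4/1)·9.3 + (2.3/1)·0.0 = 95.8 cfs.

Q ≈ 95.8 cfs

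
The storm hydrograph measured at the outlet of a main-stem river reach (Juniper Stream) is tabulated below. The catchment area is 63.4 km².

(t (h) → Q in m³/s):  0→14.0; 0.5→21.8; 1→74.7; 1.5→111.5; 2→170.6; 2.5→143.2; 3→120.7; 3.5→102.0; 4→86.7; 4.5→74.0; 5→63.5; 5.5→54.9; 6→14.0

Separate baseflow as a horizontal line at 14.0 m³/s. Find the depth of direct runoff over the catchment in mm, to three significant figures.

d ≈ 24.7 mm

Direct runoff: 0.0, 7.8, 60.7, 97.5, 156.6, 129.2, 106.7, 88.0, 72.7, 60.0, 49.5, 40.9, 0.0 m³/s; ΣQ_DR = 869.6 m³/s.
V = ΣQ_DR · Δt = 869.6 × 1800 s = 1.565 × 10^6 m³.
Over A = 63.4 km², depth = V / A = 24.7 mm.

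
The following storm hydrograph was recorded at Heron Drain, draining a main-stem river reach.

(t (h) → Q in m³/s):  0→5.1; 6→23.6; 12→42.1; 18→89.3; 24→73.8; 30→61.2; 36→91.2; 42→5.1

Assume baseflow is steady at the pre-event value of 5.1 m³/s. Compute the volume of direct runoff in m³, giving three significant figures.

V ≈ 7.57 × 10^6 m³

Direct-runoff ordinates (Q − Q_b): 0.0, 18.5, 37.0, 84.2, 68.7, 56.1, 86.1, 0.0 m³/s.
ΣQ_DR = 350.6 m³/s.
With Δt = 6 h = 21600 s, V = ΣQ_DR · Δt = 350.6 × 21600 = 7.57 × 10^6 m³.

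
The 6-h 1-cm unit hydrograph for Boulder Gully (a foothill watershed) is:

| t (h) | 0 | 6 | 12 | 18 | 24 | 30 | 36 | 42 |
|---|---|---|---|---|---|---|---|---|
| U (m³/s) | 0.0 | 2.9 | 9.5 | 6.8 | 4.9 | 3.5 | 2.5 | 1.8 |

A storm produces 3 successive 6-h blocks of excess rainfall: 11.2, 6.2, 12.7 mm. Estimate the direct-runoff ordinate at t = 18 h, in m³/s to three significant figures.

By discrete convolution, Q_j = Σ (P_i / 10 mm) · U_{j−i}.
At t = 18 h (j=3): Q = (11.2/10)·6.8 + (6.2/10)·9.5 + (12.7/10)·2.9 = 17.2 m³/s.

Q ≈ 17.2 m³/s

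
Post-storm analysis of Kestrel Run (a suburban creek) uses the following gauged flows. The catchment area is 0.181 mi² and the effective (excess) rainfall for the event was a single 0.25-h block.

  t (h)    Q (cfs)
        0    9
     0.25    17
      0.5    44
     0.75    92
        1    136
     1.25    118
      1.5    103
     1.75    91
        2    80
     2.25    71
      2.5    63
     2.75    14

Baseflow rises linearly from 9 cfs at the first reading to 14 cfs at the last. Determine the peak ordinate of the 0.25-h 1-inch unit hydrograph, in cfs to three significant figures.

U_p ≈ 83.6 cfs

Direct runoff: 0.00, 7.55, 34.09, 81.64, 125.18, 106.73, 91.27, 78.82, 67.36, 57.91, 49.45, 0.00 cfs; ΣQ_DR = 700.0 cfs, peak = 125.18 cfs.
Runoff depth d = ΣQ_DR·Δt / A = 700.0 × 900 / (0.181 mi²) = 1.498 in.
The 1-inch UH is the DRH scaled by (1 in)/d, so U_p = 125.18 × 1/1.498 = 83.6 cfs.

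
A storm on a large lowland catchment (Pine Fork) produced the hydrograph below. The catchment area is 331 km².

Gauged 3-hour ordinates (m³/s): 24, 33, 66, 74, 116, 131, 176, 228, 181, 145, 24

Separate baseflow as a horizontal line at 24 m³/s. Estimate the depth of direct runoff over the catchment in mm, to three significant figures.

Direct runoff: 0.0, 9.0, 42.0, 50.0, 92.0, 107.0, 152.0, 204.0, 157.0, 121.0, 0.0 m³/s; ΣQ_DR = 934.0 m³/s.
V = ΣQ_DR · Δt = 934.0 × 10800 s = 1.009 × 10^7 m³.
Over A = 331 km², depth = V / A = 30.5 mm.

d ≈ 30.5 mm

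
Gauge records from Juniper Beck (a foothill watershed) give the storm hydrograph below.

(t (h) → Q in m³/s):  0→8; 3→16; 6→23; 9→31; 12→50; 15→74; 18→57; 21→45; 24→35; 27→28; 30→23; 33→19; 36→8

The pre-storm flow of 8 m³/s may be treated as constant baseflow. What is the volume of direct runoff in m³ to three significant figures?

Direct-runoff ordinates (Q − Q_b): 0.0, 8.0, 15.0, 23.0, 42.0, 66.0, 49.0, 37.0, 27.0, 20.0, 15.0, 11.0, 0.0 m³/s.
ΣQ_DR = 313.0 m³/s.
With Δt = 3 h = 10800 s, V = ΣQ_DR · Δt = 313.0 × 10800 = 3.38 × 10^6 m³.

V ≈ 3.38 × 10^6 m³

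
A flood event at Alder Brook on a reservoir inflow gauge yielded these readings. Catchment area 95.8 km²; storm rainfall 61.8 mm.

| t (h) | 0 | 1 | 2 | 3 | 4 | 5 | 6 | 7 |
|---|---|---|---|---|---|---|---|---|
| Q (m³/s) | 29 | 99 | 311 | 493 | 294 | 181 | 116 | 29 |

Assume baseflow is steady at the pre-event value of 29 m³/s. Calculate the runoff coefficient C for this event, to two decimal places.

C ≈ 0.80

ΣQ_DR = 1320 m³/s; V = ΣQ_DR·Δt = 4.752 × 10^6 m³.
Runoff depth d = V / A = 49.60 mm.
C = d / P = 49.60 / 61.8 = 0.80.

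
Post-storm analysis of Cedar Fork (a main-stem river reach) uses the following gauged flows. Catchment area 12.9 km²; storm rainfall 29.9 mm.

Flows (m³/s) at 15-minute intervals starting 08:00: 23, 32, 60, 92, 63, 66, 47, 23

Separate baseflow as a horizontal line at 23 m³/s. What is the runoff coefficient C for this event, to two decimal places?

ΣQ_DR = 222.0 m³/s; V = ΣQ_DR·Δt = 1.998 × 10^5 m³.
Runoff depth d = V / A = 15.49 mm.
C = d / P = 15.49 / 29.9 = 0.52.

C ≈ 0.52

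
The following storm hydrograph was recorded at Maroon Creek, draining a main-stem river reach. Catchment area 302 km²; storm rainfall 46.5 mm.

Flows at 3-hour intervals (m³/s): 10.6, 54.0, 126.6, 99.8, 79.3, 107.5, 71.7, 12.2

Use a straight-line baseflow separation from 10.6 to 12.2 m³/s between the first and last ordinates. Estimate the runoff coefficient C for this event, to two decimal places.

ΣQ_DR = 470.5 m³/s; V = ΣQ_DR·Δt = 5.081 × 10^6 m³.
Runoff depth d = V / A = 16.83 mm.
C = d / P = 16.83 / 46.5 = 0.36.

C ≈ 0.36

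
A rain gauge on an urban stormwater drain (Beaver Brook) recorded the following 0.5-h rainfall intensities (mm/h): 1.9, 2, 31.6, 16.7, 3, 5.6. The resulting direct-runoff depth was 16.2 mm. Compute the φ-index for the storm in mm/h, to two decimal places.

φ ≈ 7.95 mm/h

Only the 2 blocks with intensity above φ contribute runoff: 31.6, 16.7 mm/h.
Σ(I−φ)·Δt = d  ⇒  (31.6+16.7 − 2φ)·0.5 = 16.2
φ = (48.30 − 16.2/0.5) / 2 = 7.95 mm/h.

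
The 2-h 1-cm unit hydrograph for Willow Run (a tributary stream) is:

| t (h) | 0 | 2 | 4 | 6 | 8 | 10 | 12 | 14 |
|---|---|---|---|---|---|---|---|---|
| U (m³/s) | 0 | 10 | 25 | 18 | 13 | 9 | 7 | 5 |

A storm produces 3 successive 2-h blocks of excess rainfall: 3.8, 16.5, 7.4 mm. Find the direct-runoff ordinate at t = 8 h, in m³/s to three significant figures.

By discrete convolution, Q_j = Σ (P_i / 10 mm) · U_{j−i}.
At t = 8 h (j=4): Q = (3.8/10)·13 + (16.5/10)·18 + (7.4/10)·25 = 53.1 m³/s.

Q ≈ 53.1 m³/s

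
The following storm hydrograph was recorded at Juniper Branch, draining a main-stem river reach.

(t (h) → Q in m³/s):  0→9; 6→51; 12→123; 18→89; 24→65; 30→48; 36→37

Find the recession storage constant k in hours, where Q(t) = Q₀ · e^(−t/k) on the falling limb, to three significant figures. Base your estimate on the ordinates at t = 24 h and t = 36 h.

On the falling limb, Q drops from 65 to 37 m³/s between t = 24 h and t = 36 h (Δt = 12 h).
k = −Δt / ln(Q₂/Q₁) = −12 / ln(37/65) = 21.3 h.

k ≈ 21.3 h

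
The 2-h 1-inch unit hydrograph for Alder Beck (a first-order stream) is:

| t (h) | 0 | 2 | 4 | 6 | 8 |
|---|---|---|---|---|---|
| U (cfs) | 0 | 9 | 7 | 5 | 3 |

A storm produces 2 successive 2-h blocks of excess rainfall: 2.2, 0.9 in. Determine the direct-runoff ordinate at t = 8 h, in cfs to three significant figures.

By discrete convolution, Q_j = Σ (P_i / 1 in) · U_{j−i}.
At t = 8 h (j=4): Q = (2.2/1)·3 + (0.9/1)·5 = 11.1 cfs.

Q ≈ 11.1 cfs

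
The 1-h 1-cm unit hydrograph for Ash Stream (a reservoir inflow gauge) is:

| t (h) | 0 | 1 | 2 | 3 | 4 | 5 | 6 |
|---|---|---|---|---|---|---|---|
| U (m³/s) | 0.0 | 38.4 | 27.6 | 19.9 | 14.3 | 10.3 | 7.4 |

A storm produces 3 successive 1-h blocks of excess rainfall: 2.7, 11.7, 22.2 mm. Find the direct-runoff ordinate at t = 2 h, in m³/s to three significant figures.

By discrete convolution, Q_j = Σ (P_i / 10 mm) · U_{j−i}.
At t = 2 h (j=2): Q = (2.7/10)·27.6 + (11.7/10)·38.4 + (22.2/10)·0.0 = 52.4 m³/s.

Q ≈ 52.4 m³/s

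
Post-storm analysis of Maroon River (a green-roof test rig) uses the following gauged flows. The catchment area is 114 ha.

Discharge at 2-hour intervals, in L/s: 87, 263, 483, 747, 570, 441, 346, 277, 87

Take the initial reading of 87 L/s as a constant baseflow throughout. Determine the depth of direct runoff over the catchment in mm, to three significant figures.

Direct runoff: 0.0, 176.0, 396.0, 660.0, 483.0, 354.0, 259.0, 190.0, 0.0 L/s; ΣQ_DR = 2518 L/s.
V = ΣQ_DR · Δt = 2518 × 7200 s = 1.813 × 10^7 L.
Over A = 114 ha, depth = V / A = 15.9 mm.

d ≈ 15.9 mm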